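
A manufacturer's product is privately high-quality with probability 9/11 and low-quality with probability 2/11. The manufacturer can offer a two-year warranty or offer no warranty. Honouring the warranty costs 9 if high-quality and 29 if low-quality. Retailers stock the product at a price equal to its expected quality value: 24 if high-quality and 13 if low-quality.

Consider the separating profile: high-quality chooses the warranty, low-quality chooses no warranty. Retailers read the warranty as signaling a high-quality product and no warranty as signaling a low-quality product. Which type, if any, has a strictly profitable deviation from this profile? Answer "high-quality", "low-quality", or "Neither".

The warranty pays 24; no warranty pays 13.
high-quality: assigned the warranty, nets 24 − 9 = 15; deviating to no warranty nets 13.
low-quality: assigned no warranty, nets 13; deviating to the warranty nets 24 − 29 = -5.
Both types strictly prefer their assigned action; no profitable deviation.

Neither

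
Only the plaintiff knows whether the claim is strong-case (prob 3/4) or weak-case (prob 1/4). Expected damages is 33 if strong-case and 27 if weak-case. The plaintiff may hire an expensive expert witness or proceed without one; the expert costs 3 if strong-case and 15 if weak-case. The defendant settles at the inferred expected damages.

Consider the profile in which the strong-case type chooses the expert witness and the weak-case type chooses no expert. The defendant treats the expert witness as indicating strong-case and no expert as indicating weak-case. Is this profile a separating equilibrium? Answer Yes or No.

Yes

Under these beliefs, the expert witness earns settlement 33 and no expert earns settlement 27.
strong-case: the expert witness nets 33 − 3 = 30; no expert nets 27. strong-case prefers the expert witness.
weak-case: the expert witness nets 33 − 15 = 18; no expert nets 27. weak-case prefers no expert.
Neither type deviates, so the separating profile is an equilibrium.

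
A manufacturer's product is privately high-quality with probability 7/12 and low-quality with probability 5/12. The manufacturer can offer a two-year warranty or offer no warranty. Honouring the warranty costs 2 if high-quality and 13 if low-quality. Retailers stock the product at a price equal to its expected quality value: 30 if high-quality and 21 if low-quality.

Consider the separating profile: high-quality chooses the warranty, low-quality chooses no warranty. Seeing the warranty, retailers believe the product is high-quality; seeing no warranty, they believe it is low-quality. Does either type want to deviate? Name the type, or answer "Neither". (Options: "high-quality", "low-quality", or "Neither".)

The warranty pays 30; no warranty pays 21.
high-quality: assigned the warranty, nets 30 − 2 = 28; deviating to no warranty nets 21.
low-quality: assigned no warranty, nets 21; deviating to the warranty nets 30 − 13 = 17.
Both types strictly prefer their assigned action; no profitable deviation.

Neither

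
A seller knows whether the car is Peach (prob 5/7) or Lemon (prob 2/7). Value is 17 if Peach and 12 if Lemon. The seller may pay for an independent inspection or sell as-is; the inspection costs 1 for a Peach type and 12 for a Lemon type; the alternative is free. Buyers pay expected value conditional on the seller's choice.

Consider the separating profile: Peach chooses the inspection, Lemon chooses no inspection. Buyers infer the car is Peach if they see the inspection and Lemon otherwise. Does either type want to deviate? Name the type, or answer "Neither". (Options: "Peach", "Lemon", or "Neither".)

Neither

The inspection pays 17; no inspection pays 12.
Peach: assigned the inspection, nets 17 − 1 = 16; deviating to no inspection nets 12.
Lemon: assigned no inspection, nets 12; deviating to the inspection nets 17 − 12 = 5.
Both types strictly prefer their assigned action; no profitable deviation.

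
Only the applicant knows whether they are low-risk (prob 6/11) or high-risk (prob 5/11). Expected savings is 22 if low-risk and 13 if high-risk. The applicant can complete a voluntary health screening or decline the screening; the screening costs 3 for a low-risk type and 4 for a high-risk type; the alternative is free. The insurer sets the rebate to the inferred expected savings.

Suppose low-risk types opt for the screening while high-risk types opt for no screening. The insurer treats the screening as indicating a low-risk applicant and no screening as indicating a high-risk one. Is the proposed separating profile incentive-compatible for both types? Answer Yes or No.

No

Under these beliefs, the screening earns rebate 22 and no screening earns rebate 13.
low-risk: the screening nets 22 − 3 = 19; no screening nets 13. low-risk prefers the screening.
high-risk: the screening nets 22 − 4 = 18; no screening nets 13. high-risk would deviate to the screening.
high-risk has a profitable deviation, so the profile is not an equilibrium.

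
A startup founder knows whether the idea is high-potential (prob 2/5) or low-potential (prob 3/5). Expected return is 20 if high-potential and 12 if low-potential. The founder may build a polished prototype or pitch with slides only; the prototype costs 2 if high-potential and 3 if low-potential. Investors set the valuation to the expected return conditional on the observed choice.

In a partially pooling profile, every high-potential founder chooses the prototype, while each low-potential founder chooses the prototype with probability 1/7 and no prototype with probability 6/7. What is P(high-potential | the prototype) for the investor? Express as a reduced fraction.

P(the prototype) = (2/5)·1 + (3/5)·(1/7) = 17/35.
By Bayes' rule, P(high-potential | the prototype) = (2/5) / (17/35) = 14/17.

14/17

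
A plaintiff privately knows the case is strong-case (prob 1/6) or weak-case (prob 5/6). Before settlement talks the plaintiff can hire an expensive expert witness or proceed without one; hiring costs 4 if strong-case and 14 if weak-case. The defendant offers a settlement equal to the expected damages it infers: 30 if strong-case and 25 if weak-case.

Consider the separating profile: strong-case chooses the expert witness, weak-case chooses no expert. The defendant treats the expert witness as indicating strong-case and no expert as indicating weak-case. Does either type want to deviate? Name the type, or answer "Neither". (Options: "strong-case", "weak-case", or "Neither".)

Neither

The expert witness pays 30; no expert pays 25.
strong-case: assigned the expert witness, nets 30 − 4 = 26; deviating to no expert nets 25.
weak-case: assigned no expert, nets 25; deviating to the expert witness nets 30 − 14 = 16.
Both types strictly prefer their assigned action; no profitable deviation.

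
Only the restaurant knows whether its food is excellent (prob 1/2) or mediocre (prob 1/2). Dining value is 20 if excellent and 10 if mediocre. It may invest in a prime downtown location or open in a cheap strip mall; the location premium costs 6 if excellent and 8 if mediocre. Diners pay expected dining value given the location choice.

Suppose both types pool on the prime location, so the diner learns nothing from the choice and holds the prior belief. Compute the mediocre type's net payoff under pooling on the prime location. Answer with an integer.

7

Pooled price premium = 1/2·20 + 1/2·10 = 15.
mediocre pays cost 8 for the prime location, so net payoff = 15 − 8 = 7.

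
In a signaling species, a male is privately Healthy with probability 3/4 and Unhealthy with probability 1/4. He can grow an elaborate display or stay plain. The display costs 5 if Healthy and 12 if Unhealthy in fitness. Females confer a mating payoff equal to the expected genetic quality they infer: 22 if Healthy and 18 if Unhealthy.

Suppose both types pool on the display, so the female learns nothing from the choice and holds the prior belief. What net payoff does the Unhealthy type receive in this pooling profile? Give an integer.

9

Pooled mating payoff = 3/4·22 + 1/4·18 = 21.
Unhealthy pays cost 12 for the display, so net payoff = 21 − 12 = 9.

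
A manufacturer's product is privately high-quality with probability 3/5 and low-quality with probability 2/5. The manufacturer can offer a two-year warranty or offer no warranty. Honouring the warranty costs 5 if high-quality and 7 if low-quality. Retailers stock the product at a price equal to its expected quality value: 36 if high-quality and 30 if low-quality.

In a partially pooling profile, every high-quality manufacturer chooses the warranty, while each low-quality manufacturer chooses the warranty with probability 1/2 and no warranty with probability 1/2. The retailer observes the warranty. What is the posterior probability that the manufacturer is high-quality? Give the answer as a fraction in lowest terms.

P(the warranty) = (3/5)·1 + (2/5)·(1/2) = 4/5.
By Bayes' rule, P(high-quality | the warranty) = (3/5) / (4/5) = 3/4.

3/4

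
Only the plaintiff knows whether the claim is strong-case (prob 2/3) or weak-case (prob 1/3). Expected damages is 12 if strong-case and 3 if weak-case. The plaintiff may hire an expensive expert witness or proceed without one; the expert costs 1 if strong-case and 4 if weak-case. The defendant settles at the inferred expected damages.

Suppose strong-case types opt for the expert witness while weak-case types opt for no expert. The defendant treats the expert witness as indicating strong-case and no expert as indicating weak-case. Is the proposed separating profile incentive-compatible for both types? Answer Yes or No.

No

Under these beliefs, the expert witness earns settlement 12 and no expert earns settlement 3.
strong-case: the expert witness nets 12 − 1 = 11; no expert nets 3. strong-case prefers the expert witness.
weak-case: the expert witness nets 12 − 4 = 8; no expert nets 3. weak-case would deviate to the expert witness.
weak-case has a profitable deviation, so the profile is not an equilibrium.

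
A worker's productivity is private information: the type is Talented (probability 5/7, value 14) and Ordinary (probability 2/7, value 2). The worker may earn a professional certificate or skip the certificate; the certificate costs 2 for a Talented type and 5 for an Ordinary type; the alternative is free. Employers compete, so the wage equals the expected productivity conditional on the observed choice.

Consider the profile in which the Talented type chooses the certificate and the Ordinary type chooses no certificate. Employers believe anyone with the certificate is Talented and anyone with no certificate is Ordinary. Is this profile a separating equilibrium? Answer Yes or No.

No

Under these beliefs, the certificate earns wage 14 and no certificate earns wage 2.
Talented: the certificate nets 14 − 2 = 12; no certificate nets 2. Talented prefers the certificate.
Ordinary: the certificate nets 14 − 5 = 9; no certificate nets 2. Ordinary would deviate to the certificate.
Ordinary has a profitable deviation, so the profile is not an equilibrium.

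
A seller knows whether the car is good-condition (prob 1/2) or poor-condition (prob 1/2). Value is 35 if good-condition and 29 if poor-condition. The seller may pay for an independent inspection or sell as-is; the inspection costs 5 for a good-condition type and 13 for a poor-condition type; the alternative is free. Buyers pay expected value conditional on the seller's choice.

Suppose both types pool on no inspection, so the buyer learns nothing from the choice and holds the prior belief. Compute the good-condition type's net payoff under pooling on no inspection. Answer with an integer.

Pooled price = 1/2·35 + 1/2·29 = 32.
good-condition pays no cost for no inspection, so net payoff = 32.

32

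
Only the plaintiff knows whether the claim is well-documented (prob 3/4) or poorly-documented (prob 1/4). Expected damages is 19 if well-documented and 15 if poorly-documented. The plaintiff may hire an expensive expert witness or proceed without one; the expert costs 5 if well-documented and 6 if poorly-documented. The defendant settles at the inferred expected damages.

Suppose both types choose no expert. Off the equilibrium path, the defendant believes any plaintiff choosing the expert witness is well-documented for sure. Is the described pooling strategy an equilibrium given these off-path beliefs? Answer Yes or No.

Yes

On path, the defendant holds the prior and pays 3/4·19 + 1/4·15 = 18. Off path (the expert witness), believing well-documented, it pays 19.
well-documented: no expert nets 18; the expert witness nets 19 − 5 = 14. well-documented stays.
poorly-documented: no expert nets 18; the expert witness nets 19 − 6 = 13. poorly-documented stays.
No type deviates, so pooling is sustained.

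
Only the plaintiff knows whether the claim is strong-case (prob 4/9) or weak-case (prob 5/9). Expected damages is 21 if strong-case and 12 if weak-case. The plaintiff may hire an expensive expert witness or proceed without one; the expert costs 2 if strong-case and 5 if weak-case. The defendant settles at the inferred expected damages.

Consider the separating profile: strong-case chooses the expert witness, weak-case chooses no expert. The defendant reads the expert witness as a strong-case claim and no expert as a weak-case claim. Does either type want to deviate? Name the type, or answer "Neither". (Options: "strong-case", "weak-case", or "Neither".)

weak-case

The expert witness pays 21; no expert pays 12.
strong-case: assigned the expert witness, nets 21 − 2 = 19; deviating to no expert nets 12.
weak-case: assigned no expert, nets 12; deviating to the expert witness nets 21 − 5 = 16.
The weak-case type gains 4 by deviating.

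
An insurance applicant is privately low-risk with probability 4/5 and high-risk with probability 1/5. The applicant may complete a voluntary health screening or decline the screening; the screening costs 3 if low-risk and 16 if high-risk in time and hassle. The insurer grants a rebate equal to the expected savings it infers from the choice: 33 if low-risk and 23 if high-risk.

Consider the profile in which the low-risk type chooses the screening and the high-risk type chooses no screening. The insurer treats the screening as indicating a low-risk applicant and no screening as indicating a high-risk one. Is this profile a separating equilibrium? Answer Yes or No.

Under these beliefs, the screening earns rebate 33 and no screening earns rebate 23.
low-risk: the screening nets 33 − 3 = 30; no screening nets 23. low-risk prefers the screening.
high-risk: the screening nets 33 − 16 = 17; no screening nets 23. high-risk prefers no screening.
Neither type deviates, so the separating profile is an equilibrium.

Yes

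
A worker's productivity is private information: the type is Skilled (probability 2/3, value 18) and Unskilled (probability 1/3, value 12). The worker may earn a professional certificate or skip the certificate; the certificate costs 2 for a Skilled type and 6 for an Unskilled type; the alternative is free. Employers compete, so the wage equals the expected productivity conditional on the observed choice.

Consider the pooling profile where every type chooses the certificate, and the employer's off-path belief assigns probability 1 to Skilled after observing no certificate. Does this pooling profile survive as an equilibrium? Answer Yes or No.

On path, the employer holds the prior and pays 2/3·18 + 1/3·12 = 16. Off path (no certificate), believing Skilled, it pays 18.
Skilled: the certificate nets 16 − 2 = 14; no certificate nets 18. Skilled would deviate.
Unskilled: the certificate nets 16 − 6 = 10; no certificate nets 18. Unskilled would deviate.
A type deviates, so pooling fails.

No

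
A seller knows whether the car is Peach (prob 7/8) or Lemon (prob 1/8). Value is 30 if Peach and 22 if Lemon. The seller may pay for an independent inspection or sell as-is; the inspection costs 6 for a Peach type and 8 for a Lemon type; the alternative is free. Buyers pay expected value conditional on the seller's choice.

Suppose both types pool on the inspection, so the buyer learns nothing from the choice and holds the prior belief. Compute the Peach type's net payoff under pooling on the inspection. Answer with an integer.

23

Pooled price = 7/8·30 + 1/8·22 = 29.
Peach pays cost 6 for the inspection, so net payoff = 29 − 6 = 23.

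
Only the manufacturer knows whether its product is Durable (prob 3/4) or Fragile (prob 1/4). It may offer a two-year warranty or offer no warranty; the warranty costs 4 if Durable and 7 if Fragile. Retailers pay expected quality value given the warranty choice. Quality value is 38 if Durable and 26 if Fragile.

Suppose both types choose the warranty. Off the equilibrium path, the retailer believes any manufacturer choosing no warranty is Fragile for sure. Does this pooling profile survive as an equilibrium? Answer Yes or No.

On path, the retailer holds the prior and pays 3/4·38 + 1/4·26 = 35. Off path (no warranty), believing Fragile, it pays 26.
Durable: the warranty nets 35 − 4 = 31; no warranty nets 26. Durable stays.
Fragile: the warranty nets 35 − 7 = 28; no warranty nets 26. Fragile stays.
No type deviates, so pooling is sustained.

Yes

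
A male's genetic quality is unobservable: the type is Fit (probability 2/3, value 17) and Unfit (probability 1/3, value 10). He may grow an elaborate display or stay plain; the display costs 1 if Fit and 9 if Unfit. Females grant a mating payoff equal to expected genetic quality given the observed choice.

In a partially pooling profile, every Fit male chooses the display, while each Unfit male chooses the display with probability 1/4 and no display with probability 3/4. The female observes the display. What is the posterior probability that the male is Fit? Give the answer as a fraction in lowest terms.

P(the display) = (2/3)·1 + (1/3)·(1/4) = 3/4.
By Bayes' rule, P(Fit | the display) = (2/3) / (3/4) = 8/9.

8/9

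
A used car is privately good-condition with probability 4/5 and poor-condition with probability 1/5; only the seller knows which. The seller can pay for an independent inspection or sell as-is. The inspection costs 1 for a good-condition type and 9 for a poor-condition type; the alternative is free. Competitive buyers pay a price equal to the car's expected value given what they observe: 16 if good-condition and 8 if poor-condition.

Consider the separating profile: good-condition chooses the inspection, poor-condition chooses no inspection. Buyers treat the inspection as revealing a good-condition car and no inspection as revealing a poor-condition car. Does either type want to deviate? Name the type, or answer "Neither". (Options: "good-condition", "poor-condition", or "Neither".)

Neither

The inspection pays 16; no inspection pays 8.
good-condition: assigned the inspection, nets 16 − 1 = 15; deviating to no inspection nets 8.
poor-condition: assigned no inspection, nets 8; deviating to the inspection nets 16 − 9 = 7.
Both types strictly prefer their assigned action; no profitable deviation.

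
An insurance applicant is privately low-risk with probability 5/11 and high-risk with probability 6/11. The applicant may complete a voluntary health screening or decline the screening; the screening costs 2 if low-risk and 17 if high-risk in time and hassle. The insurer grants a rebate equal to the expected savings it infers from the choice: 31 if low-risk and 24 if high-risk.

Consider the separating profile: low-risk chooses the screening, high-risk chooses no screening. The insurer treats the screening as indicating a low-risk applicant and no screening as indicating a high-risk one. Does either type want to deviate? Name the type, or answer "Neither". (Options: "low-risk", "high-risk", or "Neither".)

The screening pays 31; no screening pays 24.
low-risk: assigned the screening, nets 31 − 2 = 29; deviating to no screening nets 24.
high-risk: assigned no screening, nets 24; deviating to the screening nets 31 − 17 = 14.
Both types strictly prefer their assigned action; no profitable deviation.

Neither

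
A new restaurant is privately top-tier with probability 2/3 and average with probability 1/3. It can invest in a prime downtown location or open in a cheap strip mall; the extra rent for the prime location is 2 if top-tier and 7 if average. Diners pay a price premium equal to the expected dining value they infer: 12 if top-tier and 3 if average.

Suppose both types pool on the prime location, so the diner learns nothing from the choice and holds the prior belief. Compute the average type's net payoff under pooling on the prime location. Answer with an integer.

2

Pooled price premium = 2/3·12 + 1/3·3 = 9.
average pays cost 7 for the prime location, so net payoff = 9 − 7 = 2.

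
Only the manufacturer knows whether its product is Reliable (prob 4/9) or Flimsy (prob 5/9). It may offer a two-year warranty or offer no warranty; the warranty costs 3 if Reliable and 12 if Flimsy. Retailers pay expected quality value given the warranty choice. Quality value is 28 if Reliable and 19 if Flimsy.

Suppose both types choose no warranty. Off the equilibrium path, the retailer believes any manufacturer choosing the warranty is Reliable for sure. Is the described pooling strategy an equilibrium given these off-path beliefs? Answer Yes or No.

On path, the retailer holds the prior and pays 4/9·28 + 5/9·19 = 23. Off path (the warranty), believing Reliable, it pays 28.
Reliable: no warranty nets 23; the warranty nets 28 − 3 = 25. Reliable would deviate.
Flimsy: no warranty nets 23; the warranty nets 28 − 12 = 16. Flimsy stays.
A type deviates, so pooling fails.

No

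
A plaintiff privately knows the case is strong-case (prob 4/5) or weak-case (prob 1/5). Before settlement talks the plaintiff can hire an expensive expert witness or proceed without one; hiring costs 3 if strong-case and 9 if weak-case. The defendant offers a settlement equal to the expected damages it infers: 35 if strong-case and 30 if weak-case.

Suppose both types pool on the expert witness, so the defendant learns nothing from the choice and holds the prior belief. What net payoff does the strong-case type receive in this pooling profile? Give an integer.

Pooled settlement = 4/5·35 + 1/5·30 = 34.
strong-case pays cost 3 for the expert witness, so net payoff = 34 − 3 = 31.

31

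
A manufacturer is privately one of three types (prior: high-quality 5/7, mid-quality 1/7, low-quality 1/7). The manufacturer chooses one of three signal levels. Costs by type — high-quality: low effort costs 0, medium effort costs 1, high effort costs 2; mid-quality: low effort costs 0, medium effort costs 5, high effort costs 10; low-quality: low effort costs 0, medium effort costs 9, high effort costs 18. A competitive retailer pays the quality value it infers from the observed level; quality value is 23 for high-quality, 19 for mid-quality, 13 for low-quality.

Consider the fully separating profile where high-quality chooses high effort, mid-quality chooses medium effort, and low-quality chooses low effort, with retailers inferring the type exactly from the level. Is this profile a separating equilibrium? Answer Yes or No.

Yes

Separating prices: high effort → 23, medium effort → 19, low effort → 13.
high-quality (assigned high effort): low effort: 13 − 0 = 13; medium effort: 19 − 1 = 18; high effort: 23 − 2 = 21. high-quality stays.
mid-quality (assigned medium effort): low effort: 13 − 0 = 13; medium effort: 19 − 5 = 14; high effort: 23 − 10 = 13. mid-quality stays.
low-quality (assigned low effort): low effort: 13 − 0 = 13; medium effort: 19 − 9 = 10; high effort: 23 − 18 = 5. low-quality stays.
Every type prefers its assigned level; separation holds.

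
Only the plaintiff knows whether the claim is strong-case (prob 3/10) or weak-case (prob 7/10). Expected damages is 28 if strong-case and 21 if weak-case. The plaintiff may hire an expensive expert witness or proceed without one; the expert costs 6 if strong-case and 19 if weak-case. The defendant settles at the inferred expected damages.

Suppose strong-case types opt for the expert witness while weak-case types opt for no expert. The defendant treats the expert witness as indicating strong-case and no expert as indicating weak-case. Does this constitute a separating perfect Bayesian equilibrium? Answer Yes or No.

Yes

Under these beliefs, the expert witness earns settlement 28 and no expert earns settlement 21.
strong-case: the expert witness nets 28 − 6 = 22; no expert nets 21. strong-case prefers the expert witness.
weak-case: the expert witness nets 28 − 19 = 9; no expert nets 21. weak-case prefers no expert.
Neither type deviates, so the separating profile is an equilibrium.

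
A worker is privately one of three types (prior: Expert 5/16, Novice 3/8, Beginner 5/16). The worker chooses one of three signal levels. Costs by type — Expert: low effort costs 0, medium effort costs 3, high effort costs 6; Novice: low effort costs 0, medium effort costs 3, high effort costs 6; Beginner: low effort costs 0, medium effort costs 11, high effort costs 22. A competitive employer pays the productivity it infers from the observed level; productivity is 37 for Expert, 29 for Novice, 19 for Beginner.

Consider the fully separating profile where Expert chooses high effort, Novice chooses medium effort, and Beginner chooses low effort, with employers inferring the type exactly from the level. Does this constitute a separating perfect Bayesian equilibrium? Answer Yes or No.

No

Separating wages: high effort → 37, medium effort → 29, low effort → 19.
Expert (assigned high effort): low effort: 19 − 0 = 19; medium effort: 29 − 3 = 26; high effort: 37 − 6 = 31. Expert stays.
Novice (assigned medium effort): low effort: 19 − 0 = 19; medium effort: 29 − 3 = 26; high effort: 37 − 6 = 31. Novice prefers high effort.
Beginner (assigned low effort): low effort: 19 − 0 = 19; medium effort: 29 − 11 = 18; high effort: 37 − 22 = 15. Beginner stays.
At least one type deviates; the separating profile fails.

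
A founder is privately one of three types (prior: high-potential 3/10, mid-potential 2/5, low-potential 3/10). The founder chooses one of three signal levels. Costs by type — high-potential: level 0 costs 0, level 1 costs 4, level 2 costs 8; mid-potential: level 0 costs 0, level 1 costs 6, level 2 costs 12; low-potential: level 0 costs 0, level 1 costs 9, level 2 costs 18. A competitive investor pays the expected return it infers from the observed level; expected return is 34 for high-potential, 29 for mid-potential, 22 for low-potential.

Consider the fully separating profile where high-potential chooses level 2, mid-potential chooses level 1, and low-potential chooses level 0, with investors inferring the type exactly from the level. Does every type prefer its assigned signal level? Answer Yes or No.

Separating valuations: level 2 → 34, level 1 → 29, level 0 → 22.
high-potential (assigned level 2): level 0: 22 − 0 = 22; level 1: 29 − 4 = 25; level 2: 34 − 8 = 26. high-potential stays.
mid-potential (assigned level 1): level 0: 22 − 0 = 22; level 1: 29 − 6 = 23; level 2: 34 − 12 = 22. mid-potential stays.
low-potential (assigned level 0): level 0: 22 − 0 = 22; level 1: 29 − 9 = 20; level 2: 34 − 18 = 16. low-potential stays.
Every type prefers its assigned level; separation holds.

Yes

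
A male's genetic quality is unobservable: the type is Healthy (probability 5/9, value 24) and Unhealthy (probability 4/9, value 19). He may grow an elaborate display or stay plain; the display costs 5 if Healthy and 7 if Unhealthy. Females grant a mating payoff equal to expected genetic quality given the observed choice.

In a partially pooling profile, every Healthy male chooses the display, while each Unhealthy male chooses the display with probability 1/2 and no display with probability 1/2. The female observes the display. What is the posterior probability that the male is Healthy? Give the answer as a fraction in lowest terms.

P(the display) = (5/9)·1 + (4/9)·(1/2) = 7/9.
By Bayes' rule, P(Healthy | the display) = (5/9) / (7/9) = 5/7.

5/7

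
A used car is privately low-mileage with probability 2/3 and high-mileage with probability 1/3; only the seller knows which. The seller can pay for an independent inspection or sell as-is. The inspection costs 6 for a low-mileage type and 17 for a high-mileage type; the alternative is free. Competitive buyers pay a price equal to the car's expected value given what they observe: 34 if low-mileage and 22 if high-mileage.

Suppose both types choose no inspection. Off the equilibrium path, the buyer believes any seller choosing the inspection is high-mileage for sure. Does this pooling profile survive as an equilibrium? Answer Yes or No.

Yes

On path, the buyer holds the prior and pays 2/3·34 + 1/3·22 = 30. Off path (the inspection), believing high-mileage, it pays 22.
low-mileage: no inspection nets 30; the inspection nets 22 − 6 = 16. low-mileage stays.
high-mileage: no inspection nets 30; the inspection nets 22 − 17 = 5. high-mileage stays.
No type deviates, so pooling is sustained.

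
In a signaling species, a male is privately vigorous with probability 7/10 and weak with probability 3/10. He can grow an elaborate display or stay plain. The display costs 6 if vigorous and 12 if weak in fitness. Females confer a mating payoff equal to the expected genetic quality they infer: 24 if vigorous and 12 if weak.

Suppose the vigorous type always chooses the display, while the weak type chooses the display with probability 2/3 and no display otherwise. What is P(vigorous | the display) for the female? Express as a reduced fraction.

7/9

P(the display) = (7/10)·1 + (3/10)·(2/3) = 9/10.
By Bayes' rule, P(vigorous | the display) = (7/10) / (9/10) = 7/9.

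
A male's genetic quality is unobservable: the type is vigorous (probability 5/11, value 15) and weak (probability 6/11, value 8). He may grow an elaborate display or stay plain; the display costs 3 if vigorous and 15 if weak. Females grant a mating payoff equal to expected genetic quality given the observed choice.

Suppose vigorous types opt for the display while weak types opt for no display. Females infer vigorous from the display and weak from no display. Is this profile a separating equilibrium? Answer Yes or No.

Under these beliefs, the display earns mating payoff 15 and no display earns mating payoff 8.
vigorous: the display nets 15 − 3 = 12; no display nets 8. vigorous prefers the display.
weak: the display nets 15 − 15 = 0; no display nets 8. weak prefers no display.
Neither type deviates, so the separating profile is an equilibrium.

Yes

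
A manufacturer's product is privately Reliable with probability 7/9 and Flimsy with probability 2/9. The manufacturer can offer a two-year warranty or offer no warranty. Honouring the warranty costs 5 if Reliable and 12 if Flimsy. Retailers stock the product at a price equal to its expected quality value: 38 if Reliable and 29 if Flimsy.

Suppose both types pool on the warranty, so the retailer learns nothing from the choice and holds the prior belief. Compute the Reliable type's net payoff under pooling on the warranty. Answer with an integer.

Pooled price = 7/9·38 + 2/9·29 = 36.
Reliable pays cost 5 for the warranty, so net payoff = 36 − 5 = 31.

31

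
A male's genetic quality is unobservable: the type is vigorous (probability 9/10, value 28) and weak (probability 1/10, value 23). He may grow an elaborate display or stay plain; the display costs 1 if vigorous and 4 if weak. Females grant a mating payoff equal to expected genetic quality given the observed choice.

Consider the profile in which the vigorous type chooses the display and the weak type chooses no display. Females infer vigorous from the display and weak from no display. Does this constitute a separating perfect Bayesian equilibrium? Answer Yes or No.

Under these beliefs, the display earns mating payoff 28 and no display earns mating payoff 23.
vigorous: the display nets 28 − 1 = 27; no display nets 23. vigorous prefers the display.
weak: the display nets 28 − 4 = 24; no display nets 23. weak would deviate to the display.
weak has a profitable deviation, so the profile is not an equilibrium.

No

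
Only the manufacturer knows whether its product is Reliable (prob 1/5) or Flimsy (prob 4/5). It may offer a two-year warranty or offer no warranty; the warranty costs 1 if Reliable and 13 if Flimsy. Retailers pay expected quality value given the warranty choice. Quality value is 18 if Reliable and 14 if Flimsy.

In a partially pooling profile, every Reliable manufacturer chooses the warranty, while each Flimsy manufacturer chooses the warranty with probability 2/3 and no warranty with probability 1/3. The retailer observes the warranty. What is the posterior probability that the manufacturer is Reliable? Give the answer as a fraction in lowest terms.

3/11

P(the warranty) = (1/5)·1 + (4/5)·(2/3) = 11/15.
By Bayes' rule, P(Reliable | the warranty) = (1/5) / (11/15) = 3/11.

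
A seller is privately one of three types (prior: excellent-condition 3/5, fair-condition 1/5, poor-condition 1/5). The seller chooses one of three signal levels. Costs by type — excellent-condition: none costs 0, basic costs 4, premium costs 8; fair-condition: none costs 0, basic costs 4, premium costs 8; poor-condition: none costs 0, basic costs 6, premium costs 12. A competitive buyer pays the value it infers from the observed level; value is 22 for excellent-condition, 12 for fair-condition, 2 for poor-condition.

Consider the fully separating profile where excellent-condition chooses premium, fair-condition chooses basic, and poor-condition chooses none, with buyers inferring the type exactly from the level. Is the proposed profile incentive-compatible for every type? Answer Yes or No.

Separating prices: premium → 22, basic → 12, none → 2.
excellent-condition (assigned premium): none: 2 − 0 = 2; basic: 12 − 4 = 8; premium: 22 − 8 = 14. excellent-condition stays.
fair-condition (assigned basic): none: 2 − 0 = 2; basic: 12 − 4 = 8; premium: 22 − 8 = 14. fair-condition prefers premium.
poor-condition (assigned none): none: 2 − 0 = 2; basic: 12 − 6 = 6; premium: 22 − 12 = 10. poor-condition prefers premium.
At least one type deviates; the separating profile fails.

No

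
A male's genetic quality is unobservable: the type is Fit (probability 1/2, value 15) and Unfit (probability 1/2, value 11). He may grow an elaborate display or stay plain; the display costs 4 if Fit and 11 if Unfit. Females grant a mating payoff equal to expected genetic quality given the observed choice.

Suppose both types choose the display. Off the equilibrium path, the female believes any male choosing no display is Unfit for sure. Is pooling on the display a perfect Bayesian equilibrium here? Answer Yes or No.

No

On path, the female holds the prior and pays 1/2·15 + 1/2·11 = 13. Off path (no display), believing Unfit, it pays 11.
Fit: the display nets 13 − 4 = 9; no display nets 11. Fit would deviate.
Unfit: the display nets 13 − 11 = 2; no display nets 11. Unfit would deviate.
A type deviates, so pooling fails.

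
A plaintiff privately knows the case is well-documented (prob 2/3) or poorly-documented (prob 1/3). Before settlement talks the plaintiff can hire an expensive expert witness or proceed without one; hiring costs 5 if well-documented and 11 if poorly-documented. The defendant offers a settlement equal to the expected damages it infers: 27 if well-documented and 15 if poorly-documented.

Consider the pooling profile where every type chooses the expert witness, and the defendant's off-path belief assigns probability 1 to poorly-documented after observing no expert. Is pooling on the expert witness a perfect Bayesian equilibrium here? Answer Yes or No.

No

On path, the defendant holds the prior and pays 2/3·27 + 1/3·15 = 23. Off path (no expert), believing poorly-documented, it pays 15.
well-documented: the expert witness nets 23 − 5 = 18; no expert nets 15. well-documented stays.
poorly-documented: the expert witness nets 23 − 11 = 12; no expert nets 15. poorly-documented would deviate.
A type deviates, so pooling fails.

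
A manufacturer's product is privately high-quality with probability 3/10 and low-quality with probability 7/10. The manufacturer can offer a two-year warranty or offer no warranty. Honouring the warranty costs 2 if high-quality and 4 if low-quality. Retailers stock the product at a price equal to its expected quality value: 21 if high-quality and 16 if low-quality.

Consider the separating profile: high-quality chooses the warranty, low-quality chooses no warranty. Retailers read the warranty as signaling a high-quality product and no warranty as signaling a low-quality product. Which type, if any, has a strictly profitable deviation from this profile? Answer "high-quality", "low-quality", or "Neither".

low-quality

The warranty pays 21; no warranty pays 16.
high-quality: assigned the warranty, nets 21 − 2 = 19; deviating to no warranty nets 16.
low-quality: assigned no warranty, nets 16; deviating to the warranty nets 21 − 4 = 17.
The low-quality type gains 1 by deviating.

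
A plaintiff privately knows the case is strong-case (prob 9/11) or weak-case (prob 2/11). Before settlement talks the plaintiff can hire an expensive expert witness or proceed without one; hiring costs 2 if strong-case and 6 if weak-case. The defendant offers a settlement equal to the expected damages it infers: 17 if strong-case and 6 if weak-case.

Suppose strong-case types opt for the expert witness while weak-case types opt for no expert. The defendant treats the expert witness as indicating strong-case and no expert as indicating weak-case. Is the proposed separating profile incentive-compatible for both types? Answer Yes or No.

Under these beliefs, the expert witness earns settlement 17 and no expert earns settlement 6.
strong-case: the expert witness nets 17 − 2 = 15; no expert nets 6. strong-case prefers the expert witness.
weak-case: the expert witness nets 17 − 6 = 11; no expert nets 6. weak-case would deviate to the expert witness.
weak-case has a profitable deviation, so the profile is not an equilibrium.

No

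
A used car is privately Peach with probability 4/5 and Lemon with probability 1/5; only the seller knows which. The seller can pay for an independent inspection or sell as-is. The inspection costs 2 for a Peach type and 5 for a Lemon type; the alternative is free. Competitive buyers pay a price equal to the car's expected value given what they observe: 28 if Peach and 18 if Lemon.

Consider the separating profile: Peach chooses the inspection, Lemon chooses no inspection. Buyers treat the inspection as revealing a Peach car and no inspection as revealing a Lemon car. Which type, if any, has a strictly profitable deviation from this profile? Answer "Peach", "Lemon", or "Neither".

The inspection pays 28; no inspection pays 18.
Peach: assigned the inspection, nets 28 − 2 = 26; deviating to no inspection nets 18.
Lemon: assigned no inspection, nets 18; deviating to the inspection nets 28 − 5 = 23.
The Lemon type gains 5 by deviating.

Lemon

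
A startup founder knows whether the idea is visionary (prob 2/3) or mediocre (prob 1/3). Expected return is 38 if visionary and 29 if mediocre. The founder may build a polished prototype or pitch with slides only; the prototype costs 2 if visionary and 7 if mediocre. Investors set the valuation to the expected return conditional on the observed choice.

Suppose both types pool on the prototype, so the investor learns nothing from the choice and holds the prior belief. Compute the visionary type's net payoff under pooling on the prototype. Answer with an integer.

33

Pooled valuation = 2/3·38 + 1/3·29 = 35.
visionary pays cost 2 for the prototype, so net payoff = 35 − 2 = 33.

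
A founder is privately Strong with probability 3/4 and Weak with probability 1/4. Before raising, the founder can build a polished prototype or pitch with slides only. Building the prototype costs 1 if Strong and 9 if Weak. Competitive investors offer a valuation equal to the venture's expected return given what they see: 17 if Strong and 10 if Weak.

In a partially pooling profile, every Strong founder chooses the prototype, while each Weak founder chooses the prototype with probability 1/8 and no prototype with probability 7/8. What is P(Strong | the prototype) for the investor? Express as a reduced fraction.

24/25

P(the prototype) = (3/4)·1 + (1/4)·(1/8) = 25/32.
By Bayes' rule, P(Strong | the prototype) = (3/4) / (25/32) = 24/25.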